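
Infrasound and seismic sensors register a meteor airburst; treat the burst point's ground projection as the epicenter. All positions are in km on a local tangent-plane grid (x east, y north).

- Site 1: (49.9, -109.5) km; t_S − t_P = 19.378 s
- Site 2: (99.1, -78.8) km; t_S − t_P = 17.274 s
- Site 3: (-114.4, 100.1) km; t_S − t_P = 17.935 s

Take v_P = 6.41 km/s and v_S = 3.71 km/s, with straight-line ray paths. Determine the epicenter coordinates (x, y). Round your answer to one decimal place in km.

38.6 km east, 60.8 km north

Distance from S−P lag: d = Δt · v_P v_S / (v_P − v_S) = Δt · (6.41·3.71)/(6.41−3.71) ≈ 8.8078·Δt.
So d_Site 1 = 170.68, d_Site 2 = 152.15, d_Site 3 = 157.97 km.
Circle about each station: (x − 49.9)² + (y + 109.5)² = 170.68²; (x − 99.1)² + (y + 78.8)² = 152.15²; (x + 114.4)² + (y − 100.1)² = 157.97².
Subtracting pairs of circle equations eliminates x²+y² and gives linear equations (the radical axes):
98.4 x + 61.4 y = 7532.03
-328.6 x + 419.2 y = 12804.25
Solving the 2×2 system: x ≈ 38.6, y ≈ 60.8 km.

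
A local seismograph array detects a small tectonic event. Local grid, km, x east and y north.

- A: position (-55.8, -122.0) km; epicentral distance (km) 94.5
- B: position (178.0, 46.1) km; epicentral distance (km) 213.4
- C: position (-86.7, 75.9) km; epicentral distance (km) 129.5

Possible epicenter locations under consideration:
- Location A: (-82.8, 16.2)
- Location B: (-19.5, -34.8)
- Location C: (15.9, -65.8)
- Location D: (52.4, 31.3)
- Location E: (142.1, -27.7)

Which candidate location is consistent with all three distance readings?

Location B

For each candidate, compare |candidate − station| to the reported distance:
Location A: residuals A 46.3, B 49.1, C 69.7 → max 69.7 km
Location B: residuals A 0.0, B 0.0, C 0.0 → max 0.0 km
Location C: residuals A 3.4, B 16.4, C 45.4 → max 45.4 km
Location D: residuals A 93.1, B 86.9, C 16.6 → max 93.1 km
Location E: residuals A 124.7, B 131.3, C 121.7 → max 131.3 km
Only Location B has all residuals ≈ 0.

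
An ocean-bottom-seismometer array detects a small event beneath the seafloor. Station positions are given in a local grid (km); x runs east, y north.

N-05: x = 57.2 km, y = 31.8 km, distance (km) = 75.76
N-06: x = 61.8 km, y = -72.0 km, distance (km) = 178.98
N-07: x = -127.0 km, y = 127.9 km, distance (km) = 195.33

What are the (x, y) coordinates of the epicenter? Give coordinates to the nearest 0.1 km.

Circle about each station: (x − 57.2)² + (y − 31.8)² = 75.76²; (x − 61.8)² + (y + 72.0)² = 178.98²; (x + 127.0)² + (y − 127.9)² = 195.33².
Subtracting the N-05 equation from the N-06 and N-07 equations removes the quadratic terms:
9.2 x − 207.6 y = -21574.10
-368.4 x + 192.2 y = -4209.90
Solving the 2×2 system: x ≈ 67.2, y ≈ 106.9 km.
Check against N-05 (with the unrounded x, y): √((x − 57.2)²+(y − 31.8)²) = 75.76 ≈ 75.76 km. ✓

x ≈ 67.2 km, y ≈ 106.9 km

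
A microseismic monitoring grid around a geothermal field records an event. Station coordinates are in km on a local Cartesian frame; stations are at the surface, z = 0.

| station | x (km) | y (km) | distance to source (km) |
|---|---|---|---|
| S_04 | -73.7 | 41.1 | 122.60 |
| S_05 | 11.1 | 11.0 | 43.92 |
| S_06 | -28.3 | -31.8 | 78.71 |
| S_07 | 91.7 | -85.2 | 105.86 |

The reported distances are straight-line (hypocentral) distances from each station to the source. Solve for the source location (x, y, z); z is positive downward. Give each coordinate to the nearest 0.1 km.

(36.1, -1.7, 33.8)

Each station gives a sphere (x−x_i)² + (y−y_i)² + z² = d_i² (stations at z=0).
Subtracting the S_04 sphere from S_05 and S_06: z² cancels, leaving linear equations in x and y:
169.6 x − 60.2 y = 6225.10
90.8 x − 145.8 y = 3526.73
Solving: x ≈ 36.098, y ≈ -1.708 km (keep extra digits for the depth step; rounded: 36.1, -1.7).
Then from the S_04 sphere: z² = 122.60² − (x + 73.7)² − (y − 41.1)² with x = 36.098, y = -1.708, so z ≈ 33.803 ≈ 33.8 km.
Check against S_07 (with the unrounded solution): distance 105.85 ≈ 105.86 km. ✓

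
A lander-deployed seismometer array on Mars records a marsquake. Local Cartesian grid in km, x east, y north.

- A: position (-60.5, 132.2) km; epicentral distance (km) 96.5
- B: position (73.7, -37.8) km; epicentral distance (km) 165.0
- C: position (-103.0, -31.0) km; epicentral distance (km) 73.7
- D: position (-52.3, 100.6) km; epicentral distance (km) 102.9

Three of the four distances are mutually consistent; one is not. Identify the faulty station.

Solve using three stations at a time. Using A, B, C (subtract circle equations pairwise → linear system) gives (x, y) ≈ (-73.6, 36.6).
Distances from that point to each station vs reported:
  A: calculated 96.5 vs reported 96.5 → residual 0.0 km
  B: calculated 165.0 vs reported 165.0 → residual 0.0 km
  C: calculated 73.7 vs reported 73.7 → residual 0.0 km
  D: calculated 67.5 vs reported 102.9 → residual 35.4 km
A, B, C are mutually consistent (residuals ≈ 0); D is off by 35.4 km.

D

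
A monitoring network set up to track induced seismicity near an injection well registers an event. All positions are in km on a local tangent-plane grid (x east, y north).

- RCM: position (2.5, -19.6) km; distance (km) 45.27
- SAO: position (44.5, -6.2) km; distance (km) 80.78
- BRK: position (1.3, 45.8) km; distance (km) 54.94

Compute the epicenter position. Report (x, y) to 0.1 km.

Circle about each station: (x − 2.5)² + (y + 19.6)² = 45.27²; (x − 44.5)² + (y + 6.2)² = 80.78²; (x − 1.3)² + (y − 45.8)² = 54.94².
Subtracting the RCM equation from the SAO and BRK equations removes the quadratic terms:
84.0 x + 26.8 y = -2847.76
-2.4 x + 130.8 y = 739.89
Solving the 2×2 system: x ≈ -35.5, y ≈ 5.0 km.

x ≈ -35.5 km, y ≈ 5.0 km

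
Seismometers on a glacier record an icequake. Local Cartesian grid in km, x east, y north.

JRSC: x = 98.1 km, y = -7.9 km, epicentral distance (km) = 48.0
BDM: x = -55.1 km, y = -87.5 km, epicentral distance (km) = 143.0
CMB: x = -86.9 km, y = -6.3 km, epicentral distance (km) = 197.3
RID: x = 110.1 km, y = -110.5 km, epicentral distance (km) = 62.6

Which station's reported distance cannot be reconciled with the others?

CMB

Solve using three stations at a time. Using JRSC, BDM, RID (subtract circle equations pairwise → linear system) gives (x, y) ≈ (83.8, -53.7).
Distances from that point to each station vs reported:
  JRSC: calculated 48.0 vs reported 48.0 → residual 0.0 km
  BDM: calculated 143.0 vs reported 143.0 → residual 0.0 km
  CMB: calculated 177.2 vs reported 197.3 → residual 20.1 km
  RID: calculated 62.6 vs reported 62.6 → residual 0.0 km
JRSC, BDM, RID are mutually consistent (residuals ≈ 0); CMB is off by 20.1 km.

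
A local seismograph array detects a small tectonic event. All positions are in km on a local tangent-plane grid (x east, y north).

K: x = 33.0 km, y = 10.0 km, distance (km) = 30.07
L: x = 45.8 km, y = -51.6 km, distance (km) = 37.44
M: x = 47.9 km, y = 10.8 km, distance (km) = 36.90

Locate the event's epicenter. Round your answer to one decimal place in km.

x ≈ 26.7 km, y ≈ -19.4 km

Circle about each station: (x − 33.0)² + (y − 10.0)² = 30.07²; (x − 45.8)² + (y + 51.6)² = 37.44²; (x − 47.9)² + (y − 10.8)² = 36.90².
Subtracting pairs of circle equations eliminates x²+y² and gives linear equations (the radical axes):
25.6 x − 123.2 y = 3073.65
29.8 x + 1.6 y = 764.64
Solving the 2×2 system: x ≈ 26.7, y ≈ -19.4 km.
Check against K (with the unrounded x, y): √((x − 33.0)²+(y − 10.0)²) = 30.07 ≈ 30.07 km. ✓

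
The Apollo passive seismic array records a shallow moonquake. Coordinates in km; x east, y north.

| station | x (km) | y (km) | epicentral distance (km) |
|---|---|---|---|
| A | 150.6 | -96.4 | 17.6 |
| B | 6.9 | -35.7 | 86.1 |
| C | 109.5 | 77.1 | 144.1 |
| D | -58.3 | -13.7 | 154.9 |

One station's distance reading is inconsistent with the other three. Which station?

Solve using three stations at a time. Using B, C, D (subtract circle equations pairwise → linear system) gives (x, y) ≈ (87.7, -65.3).
Distances from that point to each station vs reported:
  A: calculated 70.1 vs reported 17.6 → residual 52.5 km
  B: calculated 86.1 vs reported 86.1 → residual 0.0 km
  C: calculated 144.1 vs reported 144.1 → residual 0.0 km
  D: calculated 154.9 vs reported 154.9 → residual 0.0 km
B, C, D are mutually consistent (residuals ≈ 0); A is off by 52.5 km.

A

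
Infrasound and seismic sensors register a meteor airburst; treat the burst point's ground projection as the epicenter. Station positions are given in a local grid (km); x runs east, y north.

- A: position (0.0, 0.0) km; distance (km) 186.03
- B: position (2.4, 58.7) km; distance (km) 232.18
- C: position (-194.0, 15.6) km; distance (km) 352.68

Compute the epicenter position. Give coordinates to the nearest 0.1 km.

Circle about each station: x² + y² = 186.03²; (x − 2.4)² + (y − 58.7)² = 232.18²; (x + 194.0)² + (y − 15.6)² = 352.68².
Subtracting pairs of circle equations eliminates x²+y² and gives linear equations (the radical axes):
4.8 x + 117.4 y = -15848.94
-388.0 x + 31.2 y = -51896.66
Solving the 2×2 system: x ≈ 122.5, y ≈ -140.0 km.

x ≈ 122.5 km, y ≈ -140.0 km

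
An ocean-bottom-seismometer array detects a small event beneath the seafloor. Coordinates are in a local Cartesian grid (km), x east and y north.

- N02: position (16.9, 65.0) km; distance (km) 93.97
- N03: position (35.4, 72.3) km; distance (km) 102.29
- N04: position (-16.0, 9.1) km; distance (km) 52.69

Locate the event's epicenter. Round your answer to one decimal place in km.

x ≈ 20.5 km, y ≈ -28.9 km

Circle about each station: (x − 16.9)² + (y − 65.0)² = 93.97²; (x − 35.4)² + (y − 72.3)² = 102.29²; (x + 16.0)² + (y − 9.1)² = 52.69².
Subtracting the N02 equation from the N03 and N04 equations removes the quadratic terms:
37.0 x + 14.6 y = 336.96
-65.8 x − 111.8 y = 1882.32
Solving the 2×2 system: x ≈ 20.5, y ≈ -28.9 km.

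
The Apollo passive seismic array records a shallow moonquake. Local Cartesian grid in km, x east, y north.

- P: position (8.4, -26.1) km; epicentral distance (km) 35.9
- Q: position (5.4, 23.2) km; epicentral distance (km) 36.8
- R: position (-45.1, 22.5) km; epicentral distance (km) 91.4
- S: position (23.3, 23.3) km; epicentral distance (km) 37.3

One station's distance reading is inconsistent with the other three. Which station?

Q

Solve using three stations at a time. Using P, R, S (subtract circle equations pairwise → linear system) gives (x, y) ≈ (40.4, -9.8).
Distances from that point to each station vs reported:
  P: calculated 35.9 vs reported 35.9 → residual 0.0 km
  Q: calculated 48.1 vs reported 36.8 → residual 11.3 km
  R: calculated 91.4 vs reported 91.4 → residual 0.0 km
  S: calculated 37.3 vs reported 37.3 → residual 0.0 km
P, R, S are mutually consistent (residuals ≈ 0); Q is off by 11.3 km.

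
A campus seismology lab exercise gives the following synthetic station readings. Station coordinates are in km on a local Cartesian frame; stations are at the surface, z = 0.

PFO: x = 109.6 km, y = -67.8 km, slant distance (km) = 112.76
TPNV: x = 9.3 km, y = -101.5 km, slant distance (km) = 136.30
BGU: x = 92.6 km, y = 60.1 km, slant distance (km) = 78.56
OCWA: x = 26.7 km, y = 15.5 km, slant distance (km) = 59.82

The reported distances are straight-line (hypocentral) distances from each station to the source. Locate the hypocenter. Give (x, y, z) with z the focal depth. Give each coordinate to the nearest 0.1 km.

x ≈ 55.0 km, y ≈ 15.6 km, depth ≈ 52.7 km

Each station gives a sphere (x−x_i)² + (y−y_i)² + z² = d_i² (stations at z=0).
Subtracting the PFO sphere from TPNV and BGU: z² cancels, leaving linear equations in x and y:
-200.6 x − 67.4 y = -12083.13
-34.0 x + 255.8 y = 2120.91
Solving: x ≈ 54.993, y ≈ 15.601 km (keep extra digits for the depth step; rounded: 55.0, 15.6).
Then from the PFO sphere: z² = 112.76² − (x − 109.6)² − (y + 67.8)² with x = 54.993, y = 15.601, so z ≈ 52.699 ≈ 52.7 km.
Check against OCWA (with the unrounded solution): distance 59.81 ≈ 59.82 km. ✓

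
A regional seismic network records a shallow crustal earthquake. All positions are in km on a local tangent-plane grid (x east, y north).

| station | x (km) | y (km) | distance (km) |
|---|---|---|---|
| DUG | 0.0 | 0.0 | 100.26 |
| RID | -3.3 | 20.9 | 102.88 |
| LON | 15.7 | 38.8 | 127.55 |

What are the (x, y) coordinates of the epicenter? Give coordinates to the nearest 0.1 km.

x ≈ -98.7 km, y ≈ -17.6 km

Circle about each station: x² + y² = 100.26²; (x + 3.3)² + (y − 20.9)² = 102.88²; (x − 15.7)² + (y − 38.8)² = 127.55².
Subtracting the DUG equation from the RID and LON equations removes the quadratic terms:
-6.6 x + 41.8 y = -84.53
31.4 x + 77.6 y = -4465.00
Solving the 2×2 system: x ≈ -98.7, y ≈ -17.6 km.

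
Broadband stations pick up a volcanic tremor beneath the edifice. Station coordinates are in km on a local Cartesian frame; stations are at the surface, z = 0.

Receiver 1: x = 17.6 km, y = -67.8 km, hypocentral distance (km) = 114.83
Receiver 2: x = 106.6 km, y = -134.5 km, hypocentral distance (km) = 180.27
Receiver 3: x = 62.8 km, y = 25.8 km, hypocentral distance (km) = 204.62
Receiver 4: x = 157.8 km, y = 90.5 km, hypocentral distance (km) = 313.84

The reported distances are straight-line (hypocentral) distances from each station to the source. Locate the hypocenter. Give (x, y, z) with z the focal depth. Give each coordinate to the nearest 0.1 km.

x ≈ -63.6 km, y ≈ -124.1 km, depth ≈ 58.5 km

Each station gives a sphere (x−x_i)² + (y−y_i)² + z² = d_i² (stations at z=0).
Subtracting the Receiver 1 sphere from Receiver 2 and Receiver 3: z² cancels, leaving linear equations in x and y:
178.0 x − 133.4 y = 5235.87
90.4 x + 187.2 y = -28980.54
Solving: x ≈ -63.592, y ≈ -124.102 km (keep extra digits for the depth step; rounded: -63.6, -124.1).
Then from the Receiver 1 sphere: z² = 114.83² − (x − 17.6)² − (y + 67.8)² with x = -63.592, y = -124.102, so z ≈ 58.514 ≈ 58.5 km.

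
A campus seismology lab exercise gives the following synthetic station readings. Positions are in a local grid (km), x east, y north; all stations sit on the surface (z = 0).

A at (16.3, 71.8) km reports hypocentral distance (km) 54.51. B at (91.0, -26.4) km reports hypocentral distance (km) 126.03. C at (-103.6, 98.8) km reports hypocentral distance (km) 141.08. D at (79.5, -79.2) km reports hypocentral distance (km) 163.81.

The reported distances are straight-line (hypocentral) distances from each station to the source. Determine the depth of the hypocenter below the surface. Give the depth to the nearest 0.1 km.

Each station gives a sphere (x−x_i)² + (y−y_i)² + z² = d_i² (stations at z=0).
Subtracting the A sphere from B and C: z² cancels, leaving linear equations in x and y:
149.4 x − 196.4 y = -9355.19
-239.8 x + 54.0 y = -1858.76
Solving: x ≈ 22.297, y ≈ 64.595 km (keep extra digits for the depth step; rounded: 22.3, 64.6).
Then from the A sphere: z² = 54.51² − (x − 16.3)² − (y − 71.8)² with x = 22.297, y = 64.595, so z ≈ 53.698 ≈ 53.7 km.

53.7 km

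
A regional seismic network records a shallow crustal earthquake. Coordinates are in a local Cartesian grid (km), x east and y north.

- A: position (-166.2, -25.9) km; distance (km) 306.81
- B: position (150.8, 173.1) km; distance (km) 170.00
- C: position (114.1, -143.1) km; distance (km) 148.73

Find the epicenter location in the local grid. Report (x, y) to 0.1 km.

139.2 km east, 3.5 km north

Circle about each station: (x + 166.2)² + (y + 25.9)² = 306.81²; (x − 150.8)² + (y − 173.1)² = 170.00²; (x − 114.1)² + (y + 143.1)² = 148.73².
Subtracting the A equation from the B and C equations removes the quadratic terms:
634.0 x + 398.0 y = 89643.38
560.6 x − 234.4 y = 77214.93
Solving the 2×2 system: x ≈ 139.2, y ≈ 3.5 km.
Check against A (with the unrounded x, y): √((x + 166.2)²+(y + 25.9)²) = 306.81 ≈ 306.81 km. ✓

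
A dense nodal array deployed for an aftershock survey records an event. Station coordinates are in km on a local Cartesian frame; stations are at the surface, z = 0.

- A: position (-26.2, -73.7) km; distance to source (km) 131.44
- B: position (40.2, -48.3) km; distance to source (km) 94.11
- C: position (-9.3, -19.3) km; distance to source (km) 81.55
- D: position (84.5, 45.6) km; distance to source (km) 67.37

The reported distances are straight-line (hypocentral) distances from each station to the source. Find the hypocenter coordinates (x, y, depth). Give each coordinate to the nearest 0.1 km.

x ≈ 33.6 km, y ≈ 35.2 km, depth ≈ 42.9 km

Each station gives a sphere (x−x_i)² + (y−y_i)² + z² = d_i² (stations at z=0).
Subtracting the A sphere from B and C: z² cancels, leaving linear equations in x and y:
132.8 x + 50.8 y = 6250.58
33.8 x + 108.8 y = 4966.92
Solving: x ≈ 33.597, y ≈ 35.215 km (keep extra digits for the depth step; rounded: 33.6, 35.2).
Then from the A sphere: z² = 131.44² − (x + 26.2)² − (y + 73.7)² with x = 33.597, y = 35.215, so z ≈ 42.876 ≈ 42.9 km.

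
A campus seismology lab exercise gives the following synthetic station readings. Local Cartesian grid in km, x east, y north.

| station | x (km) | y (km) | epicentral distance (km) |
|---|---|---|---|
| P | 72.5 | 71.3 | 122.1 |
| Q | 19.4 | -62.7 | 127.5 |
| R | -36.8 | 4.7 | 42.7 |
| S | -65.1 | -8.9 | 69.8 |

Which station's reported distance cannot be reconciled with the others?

S

Solve using three stations at a time. Using P, Q, R (subtract circle equations pairwise → linear system) gives (x, y) ≈ (-47.0, 46.2).
Distances from that point to each station vs reported:
  P: calculated 122.1 vs reported 122.1 → residual 0.0 km
  Q: calculated 127.5 vs reported 127.5 → residual 0.0 km
  R: calculated 42.7 vs reported 42.7 → residual 0.0 km
  S: calculated 58.0 vs reported 69.8 → residual 11.8 km
P, Q, R are mutually consistent (residuals ≈ 0); S is off by 11.8 km.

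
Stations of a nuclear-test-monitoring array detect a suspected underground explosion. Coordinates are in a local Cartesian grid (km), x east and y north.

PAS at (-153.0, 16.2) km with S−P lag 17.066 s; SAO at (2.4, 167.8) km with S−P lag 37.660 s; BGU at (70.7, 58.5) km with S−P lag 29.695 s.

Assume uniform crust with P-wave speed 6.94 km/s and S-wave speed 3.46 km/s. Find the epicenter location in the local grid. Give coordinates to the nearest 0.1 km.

x ≈ -82.2 km, y ≈ -77.9 km

Distance from S−P lag: d = Δt · v_P v_S / (v_P − v_S) = Δt · (6.94·3.46)/(6.94−3.46) ≈ 6.9001·Δt.
So d_PAS = 117.76, d_SAO = 259.86, d_BGU = 204.90 km.
Circle about each station: (x + 153.0)² + (y − 16.2)² = 117.76²; (x − 2.4)² + (y − 167.8)² = 259.86²; (x − 70.7)² + (y − 58.5)² = 204.90².
Subtracting pairs of circle equations eliminates x²+y² and gives linear equations (the radical axes):
310.8 x + 303.2 y = -49168.64
447.4 x + 84.6 y = -43367.29
Solving the 2×2 system: x ≈ -82.2, y ≈ -77.9 km.
Check against PAS (with the unrounded x, y): √((x + 153.0)²+(y − 16.2)²) = 117.76 ≈ 117.76 km. ✓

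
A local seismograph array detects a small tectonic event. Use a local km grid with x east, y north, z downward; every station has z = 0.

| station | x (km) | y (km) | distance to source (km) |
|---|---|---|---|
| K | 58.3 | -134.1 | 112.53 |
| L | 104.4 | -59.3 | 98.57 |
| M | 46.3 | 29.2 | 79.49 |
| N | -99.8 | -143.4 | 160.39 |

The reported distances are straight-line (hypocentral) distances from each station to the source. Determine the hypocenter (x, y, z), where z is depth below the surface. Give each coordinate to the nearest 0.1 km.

(14.5, -35.8, 32.9)

Each station gives a sphere (x−x_i)² + (y−y_i)² + z² = d_i² (stations at z=0).
Subtracting the K sphere from L and M: z² cancels, leaving linear equations in x and y:
92.2 x + 149.6 y = -4018.89
-24.0 x + 326.6 y = -12041.03
Solving: x ≈ 14.502, y ≈ -35.802 km (keep extra digits for the depth step; rounded: 14.5, -35.8).
Then from the K sphere: z² = 112.53² − (x − 58.3)² − (y + 134.1)² with x = 14.502, y = -35.802, so z ≈ 32.897 ≈ 32.9 km.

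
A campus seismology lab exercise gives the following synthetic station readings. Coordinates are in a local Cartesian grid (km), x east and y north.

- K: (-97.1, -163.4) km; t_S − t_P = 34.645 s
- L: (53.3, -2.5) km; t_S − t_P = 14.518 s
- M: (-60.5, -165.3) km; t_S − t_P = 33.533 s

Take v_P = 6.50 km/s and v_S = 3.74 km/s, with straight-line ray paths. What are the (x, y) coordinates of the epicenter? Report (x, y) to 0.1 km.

x ≈ 16.3 km, y ≈ 119.9 km

Distance from S−P lag: d = Δt · v_P v_S / (v_P − v_S) = Δt · (6.50·3.74)/(6.50−3.74) ≈ 8.8080·Δt.
So d_K = 305.15, d_L = 127.87, d_M = 295.36 km.
Circle about each station: (x + 97.1)² + (y + 163.4)² = 305.15²; (x − 53.3)² + (y + 2.5)² = 127.87²; (x + 60.5)² + (y + 165.3)² = 295.36².
Subtracting the K equation from the L and M equations removes the quadratic terms:
300.8 x + 321.8 y = 43484.96
73.2 x − 3.8 y = 735.36
Solving the 2×2 system: x ≈ 16.3, y ≈ 119.9 km.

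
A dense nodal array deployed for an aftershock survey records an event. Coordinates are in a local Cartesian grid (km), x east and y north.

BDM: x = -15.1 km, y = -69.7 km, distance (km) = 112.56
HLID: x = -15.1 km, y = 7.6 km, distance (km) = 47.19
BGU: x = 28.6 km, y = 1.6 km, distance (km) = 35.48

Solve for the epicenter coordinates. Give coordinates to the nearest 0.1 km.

Circle about each station: (x + 15.1)² + (y + 69.7)² = 112.56²; (x + 15.1)² + (y − 7.6)² = 47.19²; (x − 28.6)² + (y − 1.6)² = 35.48².
Subtracting the BDM equation from the HLID and BGU equations removes the quadratic terms:
0.0 x + 154.6 y = 5642.53
87.4 x + 142.6 y = 7145.34
Solving the 2×2 system: x ≈ 22.2, y ≈ 36.5 km.

(22.2, 36.5)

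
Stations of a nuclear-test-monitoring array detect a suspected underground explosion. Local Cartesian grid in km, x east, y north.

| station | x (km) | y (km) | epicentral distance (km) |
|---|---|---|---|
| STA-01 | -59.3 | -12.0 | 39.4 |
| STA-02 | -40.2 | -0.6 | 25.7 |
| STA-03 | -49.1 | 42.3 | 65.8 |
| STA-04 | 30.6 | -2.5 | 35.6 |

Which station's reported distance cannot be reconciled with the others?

STA-04

Solve using three stations at a time. Using STA-01, STA-02, STA-03 (subtract circle equations pairwise → linear system) gives (x, y) ≈ (-20.1, -16.8).
Distances from that point to each station vs reported:
  STA-01: calculated 39.5 vs reported 39.4 → residual 0.1 km
  STA-02: calculated 25.8 vs reported 25.7 → residual 0.1 km
  STA-03: calculated 65.8 vs reported 65.8 → residual 0.0 km
  STA-04: calculated 52.7 vs reported 35.6 → residual 17.1 km
STA-01, STA-02, STA-03 are mutually consistent (residuals ≈ 0); STA-04 is off by 17.1 km.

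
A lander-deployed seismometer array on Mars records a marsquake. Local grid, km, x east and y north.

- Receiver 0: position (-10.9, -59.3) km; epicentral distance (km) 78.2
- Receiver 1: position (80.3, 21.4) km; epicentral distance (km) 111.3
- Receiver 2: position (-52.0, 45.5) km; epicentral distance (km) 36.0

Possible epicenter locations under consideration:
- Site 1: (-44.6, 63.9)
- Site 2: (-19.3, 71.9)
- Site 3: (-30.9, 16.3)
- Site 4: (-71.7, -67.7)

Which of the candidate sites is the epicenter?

For each candidate, compare |candidate − station| to the reported distance:
Site 1: residuals Receiver 0 49.5, Receiver 1 20.6, Receiver 2 16.2 → max 49.5 km
Site 2: residuals Receiver 0 53.3, Receiver 1 0.4, Receiver 2 6.0 → max 53.3 km
Site 3: residuals Receiver 0 0.0, Receiver 1 0.0, Receiver 2 0.0 → max 0.0 km
Site 4: residuals Receiver 0 16.8, Receiver 1 64.9, Receiver 2 78.9 → max 78.9 km
Only Site 3 has all residuals ≈ 0.

Site 3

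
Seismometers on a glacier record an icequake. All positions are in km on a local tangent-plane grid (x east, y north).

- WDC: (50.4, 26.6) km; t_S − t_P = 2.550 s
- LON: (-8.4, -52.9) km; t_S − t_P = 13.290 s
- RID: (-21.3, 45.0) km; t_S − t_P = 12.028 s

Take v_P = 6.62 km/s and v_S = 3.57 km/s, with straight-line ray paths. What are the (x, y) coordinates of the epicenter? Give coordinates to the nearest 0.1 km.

Distance from S−P lag: d = Δt · v_P v_S / (v_P − v_S) = Δt · (6.62·3.57)/(6.62−3.57) ≈ 7.7487·Δt.
So d_WDC = 19.76, d_LON = 102.98, d_RID = 93.20 km.
Circle about each station: (x − 50.4)² + (y − 26.6)² = 19.76²; (x + 8.4)² + (y + 52.9)² = 102.98²; (x + 21.3)² + (y − 45.0)² = 93.20².
Subtracting pairs of circle equations eliminates x²+y² and gives linear equations (the radical axes):
-117.6 x − 159.0 y = -10593.17
-143.4 x + 36.8 y = -9064.81
Solving the 2×2 system: x ≈ 67.5, y ≈ 16.7 km.
Check against WDC (with the unrounded x, y): √((x − 50.4)²+(y − 26.6)²) = 19.76 ≈ 19.76 km. ✓

x ≈ 67.5 km, y ≈ 16.7 km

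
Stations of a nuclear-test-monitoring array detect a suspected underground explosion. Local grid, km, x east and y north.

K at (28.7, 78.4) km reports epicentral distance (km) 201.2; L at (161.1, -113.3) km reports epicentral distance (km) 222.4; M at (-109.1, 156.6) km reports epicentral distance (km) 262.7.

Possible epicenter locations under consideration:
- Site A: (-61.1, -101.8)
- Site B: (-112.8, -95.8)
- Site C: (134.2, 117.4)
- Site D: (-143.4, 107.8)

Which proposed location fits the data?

For each candidate, compare |candidate − station| to the reported distance:
Site A: residuals K 0.1, L 0.1, M 0.1 → max 0.1 km
Site B: residuals K 23.2, L 52.1, M 10.3 → max 52.1 km
Site C: residuals K 88.7, L 9.9, M 16.3 → max 88.7 km
Site D: residuals K 26.6, L 153.9, M 203.1 → max 203.1 km
Only Site A has all residuals ≈ 0.

Site A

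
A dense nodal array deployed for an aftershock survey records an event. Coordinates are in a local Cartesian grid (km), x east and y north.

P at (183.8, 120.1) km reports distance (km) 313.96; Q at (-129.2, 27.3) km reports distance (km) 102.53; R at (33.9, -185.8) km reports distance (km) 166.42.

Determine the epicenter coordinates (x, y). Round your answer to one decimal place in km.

Circle about each station: (x − 183.8)² + (y − 120.1)² = 313.96²; (x + 129.2)² + (y − 27.3)² = 102.53²; (x − 33.9)² + (y + 185.8)² = 166.42².
Subtracting pairs of circle equations eliminates x²+y² and gives linear equations (the radical axes):
-626.0 x − 185.6 y = 57289.96
-299.8 x − 611.8 y = 58339.67
Solving the 2×2 system: x ≈ -74.0, y ≈ -59.1 km.

-74.0 km east, -59.1 km north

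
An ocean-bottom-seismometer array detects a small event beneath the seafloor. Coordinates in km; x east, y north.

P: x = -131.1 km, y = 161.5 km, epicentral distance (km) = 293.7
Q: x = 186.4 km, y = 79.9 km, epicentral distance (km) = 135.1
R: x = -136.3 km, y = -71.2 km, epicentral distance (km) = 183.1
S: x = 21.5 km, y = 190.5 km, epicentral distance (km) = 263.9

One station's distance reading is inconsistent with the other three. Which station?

Solve using three stations at a time. Using P, R, S (subtract circle equations pairwise → linear system) gives (x, y) ≈ (46.8, -72.2).
Distances from that point to each station vs reported:
  P: calculated 293.7 vs reported 293.7 → residual 0.0 km
  Q: calculated 206.4 vs reported 135.1 → residual 71.3 km
  R: calculated 183.1 vs reported 183.1 → residual 0.0 km
  S: calculated 263.9 vs reported 263.9 → residual 0.0 km
P, R, S are mutually consistent (residuals ≈ 0); Q is off by 71.3 km.

Q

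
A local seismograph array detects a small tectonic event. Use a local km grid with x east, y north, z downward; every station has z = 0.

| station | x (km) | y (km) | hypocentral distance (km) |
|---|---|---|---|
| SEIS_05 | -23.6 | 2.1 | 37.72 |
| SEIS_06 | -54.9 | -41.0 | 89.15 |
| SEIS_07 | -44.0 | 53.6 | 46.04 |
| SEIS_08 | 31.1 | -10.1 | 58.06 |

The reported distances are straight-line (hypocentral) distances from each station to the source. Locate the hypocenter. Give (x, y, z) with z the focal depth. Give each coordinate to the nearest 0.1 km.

x ≈ -6.0 km, y ≈ 32.1 km, depth ≈ 14.6 km

Each station gives a sphere (x−x_i)² + (y−y_i)² + z² = d_i² (stations at z=0).
Subtracting the SEIS_05 sphere from SEIS_06 and SEIS_07: z² cancels, leaving linear equations in x and y:
-62.6 x − 86.2 y = -2391.28
-40.8 x + 103.0 y = 3550.71
Solving: x ≈ -5.998, y ≈ 32.097 km (keep extra digits for the depth step; rounded: -6.0, 32.1).
Then from the SEIS_05 sphere: z² = 37.72² − (x + 23.6)² − (y − 2.1)² with x = -5.998, y = 32.097, so z ≈ 14.600 ≈ 14.6 km.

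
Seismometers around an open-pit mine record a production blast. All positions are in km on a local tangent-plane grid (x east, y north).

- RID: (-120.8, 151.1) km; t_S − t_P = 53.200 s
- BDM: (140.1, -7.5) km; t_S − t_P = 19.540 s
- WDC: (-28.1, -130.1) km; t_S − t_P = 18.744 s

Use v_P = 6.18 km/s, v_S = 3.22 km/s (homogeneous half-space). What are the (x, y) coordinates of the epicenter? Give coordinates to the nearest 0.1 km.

(97.9, -131.9)

Distance from S−P lag: d = Δt · v_P v_S / (v_P − v_S) = Δt · (6.18·3.22)/(6.18−3.22) ≈ 6.7228·Δt.
So d_RID = 357.65, d_BDM = 131.36, d_WDC = 126.01 km.
Circle about each station: (x + 120.8)² + (y − 151.1)² = 357.65²; (x − 140.1)² + (y + 7.5)² = 131.36²; (x + 28.1)² + (y + 130.1)² = 126.01².
Subtracting the RID equation from the BDM and WDC equations removes the quadratic terms:
521.8 x − 317.2 y = 92918.48
185.4 x − 562.4 y = 92326.77
Solving the 2×2 system: x ≈ 97.9, y ≈ -131.9 km.
Check against RID (with the unrounded x, y): √((x + 120.8)²+(y − 151.1)²) = 357.65 ≈ 357.65 km. ✓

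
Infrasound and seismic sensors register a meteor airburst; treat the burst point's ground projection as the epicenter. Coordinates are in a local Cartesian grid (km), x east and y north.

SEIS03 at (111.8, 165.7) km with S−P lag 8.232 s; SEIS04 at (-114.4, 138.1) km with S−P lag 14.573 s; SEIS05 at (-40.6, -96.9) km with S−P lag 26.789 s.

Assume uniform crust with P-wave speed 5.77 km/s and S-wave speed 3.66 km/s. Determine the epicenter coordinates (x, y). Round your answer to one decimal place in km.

Distance from S−P lag: d = Δt · v_P v_S / (v_P − v_S) = Δt · (5.77·3.66)/(5.77−3.66) ≈ 10.0086·Δt.
So d_SEIS03 = 82.39, d_SEIS04 = 145.86, d_SEIS05 = 268.12 km.
Circle about each station: (x − 111.8)² + (y − 165.7)² = 82.39²; (x + 114.4)² + (y − 138.1)² = 145.86²; (x + 40.6)² + (y + 96.9)² = 268.12².
Subtracting pairs of circle equations eliminates x²+y² and gives linear equations (the radical axes):
-452.4 x − 55.2 y = -22283.79
-304.8 x − 525.2 y = -94017.98
Solving the 2×2 system: x ≈ 29.5, y ≈ 161.9 km.
Check against SEIS03 (with the unrounded x, y): √((x − 111.8)²+(y − 165.7)²) = 82.38 ≈ 82.39 km. ✓

29.5 km east, 161.9 km north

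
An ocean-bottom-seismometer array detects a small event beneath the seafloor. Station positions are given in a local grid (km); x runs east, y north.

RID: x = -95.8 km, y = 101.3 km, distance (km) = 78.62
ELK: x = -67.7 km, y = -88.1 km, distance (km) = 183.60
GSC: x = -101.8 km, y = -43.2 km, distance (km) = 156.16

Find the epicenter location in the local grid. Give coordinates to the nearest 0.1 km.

(-18.2, 88.7)

Circle about each station: (x + 95.8)² + (y − 101.3)² = 78.62²; (x + 67.7)² + (y + 88.1)² = 183.60²; (x + 101.8)² + (y + 43.2)² = 156.16².
Subtracting the RID equation from the ELK and GSC equations removes the quadratic terms:
56.2 x − 378.8 y = -34622.29
-12.0 x − 289.0 y = -25414.69
Solving the 2×2 system: x ≈ -18.2, y ≈ 88.7 km.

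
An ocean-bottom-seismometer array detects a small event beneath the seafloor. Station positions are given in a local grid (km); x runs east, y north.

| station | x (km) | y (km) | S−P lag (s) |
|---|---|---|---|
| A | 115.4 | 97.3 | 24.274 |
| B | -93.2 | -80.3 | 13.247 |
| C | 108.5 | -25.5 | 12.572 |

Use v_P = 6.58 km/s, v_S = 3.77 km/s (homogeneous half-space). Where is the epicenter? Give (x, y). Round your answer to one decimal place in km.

x ≈ 22.7 km, y ≈ -95.9 km

Distance from S−P lag: d = Δt · v_P v_S / (v_P − v_S) = Δt · (6.58·3.77)/(6.58−3.77) ≈ 8.8280·Δt.
So d_A = 214.29, d_B = 116.94, d_C = 110.99 km.
Circle about each station: (x − 115.4)² + (y − 97.3)² = 214.29²; (x + 93.2)² + (y + 80.3)² = 116.94²; (x − 108.5)² + (y + 25.5)² = 110.99².
Subtracting pairs of circle equations eliminates x²+y² and gives linear equations (the radical axes):
-417.2 x − 355.2 y = 24595.12
-13.8 x − 245.6 y = 23239.47
Solving the 2×2 system: x ≈ 22.7, y ≈ -95.9 km.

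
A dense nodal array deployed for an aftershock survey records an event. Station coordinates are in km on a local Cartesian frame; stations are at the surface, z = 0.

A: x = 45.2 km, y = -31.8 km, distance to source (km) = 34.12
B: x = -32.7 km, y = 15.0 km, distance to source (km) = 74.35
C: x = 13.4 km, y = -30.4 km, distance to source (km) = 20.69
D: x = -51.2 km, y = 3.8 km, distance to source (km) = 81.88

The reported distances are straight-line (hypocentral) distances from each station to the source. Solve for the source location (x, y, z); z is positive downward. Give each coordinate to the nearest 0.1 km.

Each station gives a sphere (x−x_i)² + (y−y_i)² + z² = d_i² (stations at z=0).
Subtracting the A sphere from B and C: z² cancels, leaving linear equations in x and y:
-155.8 x + 93.6 y = -6123.74
-63.6 x + 2.8 y = -1214.46
Solving: x ≈ 17.497, y ≈ -36.300 km (keep extra digits for the depth step; rounded: 17.5, -36.3).
Then from the A sphere: z² = 34.12² − (x − 45.2)² − (y + 31.8)² with x = 17.497, y = -36.300, so z ≈ 19.403 ≈ 19.4 km.

x ≈ 17.5 km, y ≈ -36.3 km, depth ≈ 19.4 km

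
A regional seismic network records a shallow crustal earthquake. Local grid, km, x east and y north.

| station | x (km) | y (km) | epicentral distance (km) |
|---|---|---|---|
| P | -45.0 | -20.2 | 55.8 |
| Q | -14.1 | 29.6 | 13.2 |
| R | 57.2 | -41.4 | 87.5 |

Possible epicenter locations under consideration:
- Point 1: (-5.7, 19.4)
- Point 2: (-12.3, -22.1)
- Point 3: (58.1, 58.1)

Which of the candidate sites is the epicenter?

For each candidate, compare |candidate − station| to the reported distance:
Point 1: residuals P 0.0, Q 0.0, R 0.0 → max 0.0 km
Point 2: residuals P 23.0, Q 38.5, R 15.4 → max 38.5 km
Point 3: residuals P 73.7, Q 64.4, R 12.0 → max 73.7 km
Only Point 1 has all residuals ≈ 0.

Point 1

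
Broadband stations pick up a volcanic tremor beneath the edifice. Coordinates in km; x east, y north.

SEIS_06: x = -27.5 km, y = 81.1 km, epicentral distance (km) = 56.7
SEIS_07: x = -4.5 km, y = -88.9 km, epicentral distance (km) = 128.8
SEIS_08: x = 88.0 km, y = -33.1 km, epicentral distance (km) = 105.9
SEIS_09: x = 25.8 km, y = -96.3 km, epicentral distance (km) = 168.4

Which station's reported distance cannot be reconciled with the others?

Solve using three stations at a time. Using SEIS_06, SEIS_07, SEIS_08 (subtract circle equations pairwise → linear system) gives (x, y) ≈ (10.5, 39.0).
Distances from that point to each station vs reported:
  SEIS_06: calculated 56.7 vs reported 56.7 → residual 0.0 km
  SEIS_07: calculated 128.8 vs reported 128.8 → residual 0.0 km
  SEIS_08: calculated 105.9 vs reported 105.9 → residual 0.0 km
  SEIS_09: calculated 136.2 vs reported 168.4 → residual 32.2 km
SEIS_06, SEIS_07, SEIS_08 are mutually consistent (residuals ≈ 0); SEIS_09 is off by 32.2 km.

SEIS_09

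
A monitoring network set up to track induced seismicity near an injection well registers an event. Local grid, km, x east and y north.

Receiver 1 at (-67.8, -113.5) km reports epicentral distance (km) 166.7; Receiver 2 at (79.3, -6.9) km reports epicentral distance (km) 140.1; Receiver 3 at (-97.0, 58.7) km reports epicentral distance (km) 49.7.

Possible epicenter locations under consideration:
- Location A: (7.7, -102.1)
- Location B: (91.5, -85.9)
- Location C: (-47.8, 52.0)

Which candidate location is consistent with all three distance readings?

For each candidate, compare |candidate − station| to the reported distance:
Location A: residuals Receiver 1 90.3, Receiver 2 21.0, Receiver 3 142.2 → max 142.2 km
Location B: residuals Receiver 1 5.0, Receiver 2 60.2, Receiver 3 187.9 → max 187.9 km
Location C: residuals Receiver 1 0.0, Receiver 2 0.0, Receiver 3 0.0 → max 0.0 km
Only Location C has all residuals ≈ 0.

Location C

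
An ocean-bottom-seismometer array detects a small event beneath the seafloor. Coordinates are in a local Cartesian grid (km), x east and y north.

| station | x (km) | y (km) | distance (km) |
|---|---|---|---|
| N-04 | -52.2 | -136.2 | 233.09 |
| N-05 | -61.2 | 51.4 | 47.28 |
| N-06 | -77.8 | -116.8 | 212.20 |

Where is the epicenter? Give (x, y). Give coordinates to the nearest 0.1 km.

x ≈ -78.5 km, y ≈ 95.4 km

Circle about each station: (x + 52.2)² + (y + 136.2)² = 233.09²; (x + 61.2)² + (y − 51.4)² = 47.28²; (x + 77.8)² + (y + 116.8)² = 212.20².
Subtracting the N-04 equation from the N-05 and N-06 equations removes the quadratic terms:
-18.0 x + 375.2 y = 37207.67
-51.2 x + 38.8 y = 7721.91
Solving the 2×2 system: x ≈ -78.5, y ≈ 95.4 km.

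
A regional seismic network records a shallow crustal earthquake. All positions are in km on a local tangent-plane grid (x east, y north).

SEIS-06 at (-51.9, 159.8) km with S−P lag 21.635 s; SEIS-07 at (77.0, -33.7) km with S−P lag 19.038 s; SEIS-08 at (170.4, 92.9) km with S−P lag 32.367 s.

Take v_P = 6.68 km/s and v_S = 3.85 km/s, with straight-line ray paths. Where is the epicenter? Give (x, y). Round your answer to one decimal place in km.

Distance from S−P lag: d = Δt · v_P v_S / (v_P − v_S) = Δt · (6.68·3.85)/(6.68−3.85) ≈ 9.0876·Δt.
So d_SEIS-06 = 196.61, d_SEIS-07 = 173.01, d_SEIS-08 = 294.14 km.
Circle about each station: (x + 51.9)² + (y − 159.8)² = 196.61²; (x − 77.0)² + (y + 33.7)² = 173.01²; (x − 170.4)² + (y − 92.9)² = 294.14².
Subtracting pairs of circle equations eliminates x²+y² and gives linear equations (the radical axes):
257.8 x − 387.0 y = -12441.93
444.6 x − 133.8 y = -38425.93
Solving the 2×2 system: x ≈ -96.0, y ≈ -31.8 km.

x ≈ -96.0 km, y ≈ -31.8 km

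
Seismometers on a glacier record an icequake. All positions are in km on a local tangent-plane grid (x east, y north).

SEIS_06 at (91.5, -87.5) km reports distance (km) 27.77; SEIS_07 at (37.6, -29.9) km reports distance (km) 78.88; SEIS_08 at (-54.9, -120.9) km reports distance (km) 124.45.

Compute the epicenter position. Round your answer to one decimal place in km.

68.2 km east, -102.6 km north

Circle about each station: (x − 91.5)² + (y + 87.5)² = 27.77²; (x − 37.6)² + (y + 29.9)² = 78.88²; (x + 54.9)² + (y + 120.9)² = 124.45².
Subtracting pairs of circle equations eliminates x²+y² and gives linear equations (the radical axes):
-107.8 x + 115.2 y = -19171.61
-292.8 x − 66.8 y = -13114.31
Solving the 2×2 system: x ≈ 68.2, y ≈ -102.6 km.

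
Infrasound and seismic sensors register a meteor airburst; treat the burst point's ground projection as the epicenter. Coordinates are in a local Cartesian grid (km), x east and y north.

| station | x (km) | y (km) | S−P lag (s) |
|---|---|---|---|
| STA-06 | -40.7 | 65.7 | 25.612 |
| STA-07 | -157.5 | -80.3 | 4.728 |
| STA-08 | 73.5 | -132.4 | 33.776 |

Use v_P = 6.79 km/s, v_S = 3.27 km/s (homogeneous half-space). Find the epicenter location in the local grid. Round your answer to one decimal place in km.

Distance from S−P lag: d = Δt · v_P v_S / (v_P − v_S) = Δt · (6.79·3.27)/(6.79−3.27) ≈ 6.3078·Δt.
So d_STA-06 = 161.55, d_STA-07 = 29.82, d_STA-08 = 213.05 km.
Circle about each station: (x + 40.7)² + (y − 65.7)² = 161.55²; (x + 157.5)² + (y + 80.3)² = 29.82²; (x − 73.5)² + (y + 132.4)² = 213.05².
Subtracting pairs of circle equations eliminates x²+y² and gives linear equations (the radical axes):
-233.6 x − 292.0 y = 50490.53
228.4 x − 396.2 y = -2332.87
Solving the 2×2 system: x ≈ -129.9, y ≈ -69.0 km.
Check against STA-06 (with the unrounded x, y): √((x + 40.7)²+(y − 65.7)²) = 161.55 ≈ 161.55 km. ✓

x ≈ -129.9 km, y ≈ -69.0 km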